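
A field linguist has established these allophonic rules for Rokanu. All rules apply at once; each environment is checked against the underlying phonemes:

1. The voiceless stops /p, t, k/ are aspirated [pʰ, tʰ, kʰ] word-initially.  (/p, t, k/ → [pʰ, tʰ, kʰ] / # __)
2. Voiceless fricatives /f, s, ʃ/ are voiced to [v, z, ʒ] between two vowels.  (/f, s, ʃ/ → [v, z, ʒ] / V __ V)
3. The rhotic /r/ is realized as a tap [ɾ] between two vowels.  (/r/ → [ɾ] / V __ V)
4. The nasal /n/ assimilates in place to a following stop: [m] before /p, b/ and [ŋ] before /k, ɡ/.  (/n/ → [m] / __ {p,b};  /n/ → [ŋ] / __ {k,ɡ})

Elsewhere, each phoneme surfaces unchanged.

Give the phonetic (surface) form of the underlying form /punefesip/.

[pʰunevezip]

/p/ — word-initial, word-initially — surfaces as [pʰ] (rule 1).
/n/ (between /u/ and /e/) is in the target of rule 4 but the environment (before a labial or velar stop) is not met → [n].
/f/ — between /e/ and /e/, between two vowels — surfaces as [v] (rule 2).
/s/ (between /e/ and /i/): between two vowels, so rule 2 applies → [z].
/p/ — word-final; rule 1 does not apply here → [p].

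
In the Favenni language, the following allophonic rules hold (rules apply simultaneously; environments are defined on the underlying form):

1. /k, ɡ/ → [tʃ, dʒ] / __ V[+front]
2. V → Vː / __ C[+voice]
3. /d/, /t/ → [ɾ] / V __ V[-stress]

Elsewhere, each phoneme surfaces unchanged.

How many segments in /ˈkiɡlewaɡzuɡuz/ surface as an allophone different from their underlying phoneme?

6

Segments that undergo a rule: /k/ → [tʃ] (rule 1); /i/ → [iː] (rule 2); /e/ → [eː] (rule 2); /a/ → [aː] (rule 2); /u/ → [uː] (rule 2); /u/ → [uː] (rule 2).
All other segments surface unchanged.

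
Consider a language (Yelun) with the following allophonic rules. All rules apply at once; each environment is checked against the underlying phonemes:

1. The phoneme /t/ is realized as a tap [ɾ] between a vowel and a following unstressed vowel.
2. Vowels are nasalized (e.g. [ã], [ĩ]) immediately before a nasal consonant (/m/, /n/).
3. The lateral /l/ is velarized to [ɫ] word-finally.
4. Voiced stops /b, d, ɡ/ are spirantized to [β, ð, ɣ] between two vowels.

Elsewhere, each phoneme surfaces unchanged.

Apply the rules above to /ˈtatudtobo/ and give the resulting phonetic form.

[ˈtaɾudtoβo]

/t/ (word-initial): rule 1 targets it, but not between a vowel and a following unstressed vowel → unchanged [t].
/a/ (between /t/ and /t/) is in the target of rule 2 but the environment (before a nasal consonant) is not met → [a].
Rule 1 applies to /t/ (between /a/ and /u/: between a vowel and a following unstressed vowel) → [ɾ].
/u/ (between /t/ and /d/) fails the environment for rule 2, so it stays [u].
/d/ (between /u/ and /t/) is in the target of rule 4 but the environment (between two vowels) is not met → [d].
/t/ (between /d/ and /o/): rule 1 targets it, but not between a vowel and a following unstressed vowel → unchanged [t].
/o/ — between /t/ and /b/; rule 2 does not apply here → [o].
/b/ (between /o/ and /o/): between two vowels, so rule 4 applies → [β].
/o/ (word-final) is in the target of rule 2 but the environment (before a nasal consonant) is not met → [o].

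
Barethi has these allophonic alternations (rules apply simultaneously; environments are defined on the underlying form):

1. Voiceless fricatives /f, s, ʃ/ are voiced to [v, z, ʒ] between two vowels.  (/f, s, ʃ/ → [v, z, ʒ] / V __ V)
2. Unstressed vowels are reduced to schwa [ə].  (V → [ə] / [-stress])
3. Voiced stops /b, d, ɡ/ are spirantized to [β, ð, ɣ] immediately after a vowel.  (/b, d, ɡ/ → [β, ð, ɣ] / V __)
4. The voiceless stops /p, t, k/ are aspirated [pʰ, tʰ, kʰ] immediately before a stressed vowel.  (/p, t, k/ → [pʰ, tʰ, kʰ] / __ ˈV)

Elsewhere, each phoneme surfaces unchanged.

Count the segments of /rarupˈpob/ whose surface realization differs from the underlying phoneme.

Segments that undergo a rule: /a/ → [ə] (rule 2); /u/ → [ə] (rule 2); /p/ → [pʰ] (rule 4); /b/ → [β] (rule 3).
All other segments surface unchanged.

4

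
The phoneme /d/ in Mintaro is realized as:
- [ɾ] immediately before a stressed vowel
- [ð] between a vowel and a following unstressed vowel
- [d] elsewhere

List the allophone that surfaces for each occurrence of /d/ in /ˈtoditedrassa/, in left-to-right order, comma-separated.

Occurrence 1 (position 3): between a vowel and a following unstressed vowel → [ð].
Occurrence 2 (position 7): no conditioning environment matches → elsewhere allophone [d].

[ð], [d]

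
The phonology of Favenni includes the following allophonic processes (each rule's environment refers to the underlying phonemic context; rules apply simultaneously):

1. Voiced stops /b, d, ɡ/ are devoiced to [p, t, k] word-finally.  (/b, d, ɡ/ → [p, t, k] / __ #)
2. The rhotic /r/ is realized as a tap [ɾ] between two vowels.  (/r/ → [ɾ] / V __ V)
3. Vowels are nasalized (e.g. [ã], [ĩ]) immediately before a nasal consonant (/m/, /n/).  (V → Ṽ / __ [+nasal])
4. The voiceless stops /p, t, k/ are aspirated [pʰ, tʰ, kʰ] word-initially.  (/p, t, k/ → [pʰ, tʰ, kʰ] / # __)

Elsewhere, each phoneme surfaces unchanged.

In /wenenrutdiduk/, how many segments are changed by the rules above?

2

Segments that undergo a rule: /e/ → [ẽ] (rule 3); /e/ → [ẽ] (rule 3).
All other segments surface unchanged.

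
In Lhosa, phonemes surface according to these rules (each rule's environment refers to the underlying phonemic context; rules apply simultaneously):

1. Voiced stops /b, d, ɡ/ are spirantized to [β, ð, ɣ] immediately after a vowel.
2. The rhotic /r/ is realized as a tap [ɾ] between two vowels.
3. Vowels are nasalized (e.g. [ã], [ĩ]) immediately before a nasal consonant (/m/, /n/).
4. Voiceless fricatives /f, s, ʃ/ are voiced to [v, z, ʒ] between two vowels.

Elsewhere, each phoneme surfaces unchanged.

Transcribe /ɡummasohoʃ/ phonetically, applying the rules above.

/ɡ/ (word-initial) fails the environment for rule 1, so it stays [ɡ].
/u/ — between /ɡ/ and /m/, before a nasal consonant — surfaces as [ũ] (rule 3).
/a/ (between /m/ and /s/): rule 3 targets it, but not before a nasal consonant → unchanged [a].
Rule 4 applies to /s/ (between /a/ and /o/: between two vowels) → [z].
/o/ (between /s/ and /h/) is in the target of rule 3 but the environment (before a nasal consonant) is not met → [o].
/o/ (between /h/ and /ʃ/) fails the environment for rule 3, so it stays [o].
/ʃ/ (word-final) fails the environment for rule 4, so it stays [ʃ].

[ɡũmmazohoʃ]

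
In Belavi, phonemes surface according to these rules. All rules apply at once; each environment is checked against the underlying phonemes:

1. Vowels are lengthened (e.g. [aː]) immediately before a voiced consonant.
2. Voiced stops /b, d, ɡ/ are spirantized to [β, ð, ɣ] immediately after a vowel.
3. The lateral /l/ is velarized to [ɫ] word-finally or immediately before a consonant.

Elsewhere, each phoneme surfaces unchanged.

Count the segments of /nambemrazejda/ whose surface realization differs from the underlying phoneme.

Segments that undergo a rule: /a/ → [aː] (rule 1); /e/ → [eː] (rule 1); /a/ → [aː] (rule 1); /e/ → [eː] (rule 1).
All other segments surface unchanged.

4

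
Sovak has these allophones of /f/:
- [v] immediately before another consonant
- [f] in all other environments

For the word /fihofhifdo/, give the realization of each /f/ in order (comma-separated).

Occurrence 1 (position 1): no conditioning environment matches → elsewhere allophone [f].
Occurrence 2 (position 5): immediately before another consonant → [v].
Occurrence 3 (position 8): immediately before another consonant → [v].

[f], [v], [v]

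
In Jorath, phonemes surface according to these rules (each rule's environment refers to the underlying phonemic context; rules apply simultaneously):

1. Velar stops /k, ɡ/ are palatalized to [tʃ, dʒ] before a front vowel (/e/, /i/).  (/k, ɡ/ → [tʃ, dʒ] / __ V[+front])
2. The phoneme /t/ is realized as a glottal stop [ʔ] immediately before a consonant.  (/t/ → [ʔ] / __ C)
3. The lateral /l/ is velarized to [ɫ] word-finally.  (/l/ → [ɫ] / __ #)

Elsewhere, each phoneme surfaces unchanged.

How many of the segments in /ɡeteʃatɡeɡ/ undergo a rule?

Segments that undergo a rule: /ɡ/ → [dʒ] (rule 1); /t/ → [ʔ] (rule 2); /ɡ/ → [dʒ] (rule 1).
All other segments surface unchanged.

3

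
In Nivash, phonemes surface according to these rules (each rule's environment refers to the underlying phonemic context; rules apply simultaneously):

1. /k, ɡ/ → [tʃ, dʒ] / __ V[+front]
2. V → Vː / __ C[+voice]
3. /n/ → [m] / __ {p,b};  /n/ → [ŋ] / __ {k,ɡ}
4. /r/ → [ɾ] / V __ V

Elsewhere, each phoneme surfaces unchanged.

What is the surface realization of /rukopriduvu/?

/r/ (word-initial) is in the target of rule 4 but the environment (between two vowels) is not met → [r].
/u/ (between /r/ and /k/) fails the environment for rule 2, so it stays [u].
/k/ (between /u/ and /o/): rule 1 targets it, but not before a front vowel → unchanged [k].
/o/ — between /k/ and /p/; rule 2 does not apply here → [o].
/p/ stays [p].
/r/ (between /p/ and /i/): rule 4 targets it, but not between two vowels → unchanged [r].
/i/ meets the environment for rule 2 (before a voiced consonant) → [iː].
/d/ — not in any rule's target class → [d].
/u/ (between /d/ and /v/) occurs before a voiced consonant → [uː] by rule 2.
/v/ (between /u/ and /u/) is unaffected → [v].
/u/ (word-final) is in the target of rule 2 but the environment (before a voiced consonant) is not met → [u].

[rukopriːduːvu]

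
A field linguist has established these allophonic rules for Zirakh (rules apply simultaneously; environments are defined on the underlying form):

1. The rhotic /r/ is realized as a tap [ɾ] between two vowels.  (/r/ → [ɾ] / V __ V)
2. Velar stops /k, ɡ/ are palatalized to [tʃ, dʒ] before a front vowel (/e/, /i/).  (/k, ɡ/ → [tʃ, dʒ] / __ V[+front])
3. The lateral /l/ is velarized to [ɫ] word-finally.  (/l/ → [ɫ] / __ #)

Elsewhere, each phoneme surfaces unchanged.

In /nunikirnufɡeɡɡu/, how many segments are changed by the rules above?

Segments that undergo a rule: /k/ → [tʃ] (rule 2); /ɡ/ → [dʒ] (rule 2).
All other segments surface unchanged.

2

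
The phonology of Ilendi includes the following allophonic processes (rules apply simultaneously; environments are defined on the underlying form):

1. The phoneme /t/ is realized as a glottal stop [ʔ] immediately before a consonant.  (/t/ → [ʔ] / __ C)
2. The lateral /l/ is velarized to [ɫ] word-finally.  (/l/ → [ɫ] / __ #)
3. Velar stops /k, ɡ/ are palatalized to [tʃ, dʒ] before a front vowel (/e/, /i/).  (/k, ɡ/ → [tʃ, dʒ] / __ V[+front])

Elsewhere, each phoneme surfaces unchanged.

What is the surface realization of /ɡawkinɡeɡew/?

[ɡawtʃindʒedʒew]

/ɡ/ — word-initial; rule 3 does not apply here → [ɡ].
/a/ stays [a].
/w/ stays [w].
/k/ meets the environment for rule 3 (before a front vowel) → [tʃ].
/i/ (between /k/ and /n/): no rule targets it → [i].
/n/ stays [n].
/ɡ/ (between /n/ and /e/) occurs before a front vowel → [dʒ] by rule 3.
/e/ stays [e].
/ɡ/ (between /e/ and /e/): before a front vowel, so rule 3 applies → [dʒ].
/e/ (between /ɡ/ and /w/): no rule targets it → [e].
/w/ (word-final) is unaffected → [w].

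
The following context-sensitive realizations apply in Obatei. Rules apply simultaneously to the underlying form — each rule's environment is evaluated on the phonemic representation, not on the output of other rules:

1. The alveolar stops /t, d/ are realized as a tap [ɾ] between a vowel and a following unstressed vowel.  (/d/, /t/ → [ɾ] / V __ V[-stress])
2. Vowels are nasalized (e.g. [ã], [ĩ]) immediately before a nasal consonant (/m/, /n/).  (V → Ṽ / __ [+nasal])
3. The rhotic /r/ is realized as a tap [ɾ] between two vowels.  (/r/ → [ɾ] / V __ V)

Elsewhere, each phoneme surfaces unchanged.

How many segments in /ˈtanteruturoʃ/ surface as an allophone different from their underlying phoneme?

4

Segments that undergo a rule: /a/ → [ã] (rule 2); /r/ → [ɾ] (rule 3); /t/ → [ɾ] (rule 1); /r/ → [ɾ] (rule 3).
All other segments surface unchanged.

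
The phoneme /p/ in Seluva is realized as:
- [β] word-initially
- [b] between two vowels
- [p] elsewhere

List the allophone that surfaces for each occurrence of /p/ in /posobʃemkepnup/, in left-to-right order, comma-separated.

Occurrence 1 (position 1): word-initially → [β].
Occurrence 2 (position 11): no conditioning environment matches → elsewhere allophone [p].
Occurrence 3 (position 14): no conditioning environment matches → elsewhere allophone [p].

[β], [p], [p]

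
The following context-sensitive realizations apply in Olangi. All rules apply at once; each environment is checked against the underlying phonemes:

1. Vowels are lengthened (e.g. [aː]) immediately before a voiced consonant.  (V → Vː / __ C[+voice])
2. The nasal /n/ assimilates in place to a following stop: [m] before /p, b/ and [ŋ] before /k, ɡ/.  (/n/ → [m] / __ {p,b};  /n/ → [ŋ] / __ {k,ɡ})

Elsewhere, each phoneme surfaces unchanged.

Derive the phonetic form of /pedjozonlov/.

[peːdjoːzoːnloːv]

/p/ — not in any rule's target class → [p].
/e/ meets the environment for rule 1 (before a voiced consonant) → [eː].
/d/ (between /e/ and /j/) is unaffected → [d].
/j/ stays [j].
/o/ — between /j/ and /z/, before a voiced consonant — surfaces as [oː] (rule 1).
/z/ — not in any rule's target class → [z].
/o/ (between /z/ and /n/): before a voiced consonant, so rule 1 applies → [oː].
/n/ (between /o/ and /l/) is in the target of rule 2 but the environment (before a labial or velar stop) is not met → [n].
/l/ (between /n/ and /o/): no rule targets it → [l].
/o/ (between /l/ and /v/): before a voiced consonant, so rule 1 applies → [oː].
/v/ (word-final) is unaffected → [v].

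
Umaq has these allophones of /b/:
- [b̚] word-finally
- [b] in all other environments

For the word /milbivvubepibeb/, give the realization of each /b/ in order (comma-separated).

Occurrence 1 (position 4): no conditioning environment matches → elsewhere allophone [b].
Occurrence 2 (position 9): no conditioning environment matches → elsewhere allophone [b].
Occurrence 3 (position 13): no conditioning environment matches → elsewhere allophone [b].
Occurrence 4 (position 15): word-finally → [b̚].

[b], [b], [b], [b̚]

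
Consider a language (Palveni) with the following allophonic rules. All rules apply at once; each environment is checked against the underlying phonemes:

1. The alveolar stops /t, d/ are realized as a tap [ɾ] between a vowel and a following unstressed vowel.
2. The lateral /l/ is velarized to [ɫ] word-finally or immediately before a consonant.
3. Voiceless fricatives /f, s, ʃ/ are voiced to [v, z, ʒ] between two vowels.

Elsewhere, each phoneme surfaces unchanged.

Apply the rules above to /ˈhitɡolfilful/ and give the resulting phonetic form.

[ˈhitɡoɫfiɫfuɫ]

/h/ (word-initial): no rule targets it → [h].
/i/ — not in any rule's target class → [i].
/t/ — between /i/ and /ɡ/; rule 1 does not apply here → [t].
/ɡ/ — not in any rule's target class → [ɡ].
/o/ — not in any rule's target class → [o].
/l/ (between /o/ and /f/): word-finally or immediately before a consonant, so rule 2 applies → [ɫ].
/f/ (between /l/ and /i/) is in the target of rule 3 but the environment (between two vowels) is not met → [f].
/i/ (between /f/ and /l/) is unaffected → [i].
/l/ — between /i/ and /f/, word-finally or immediately before a consonant — surfaces as [ɫ] (rule 2).
/f/ — between /l/ and /u/; rule 3 does not apply here → [f].
/u/ (between /f/ and /l/) is unaffected → [u].
/l/ (word-final): word-finally or immediately before a consonant, so rule 2 applies → [ɫ].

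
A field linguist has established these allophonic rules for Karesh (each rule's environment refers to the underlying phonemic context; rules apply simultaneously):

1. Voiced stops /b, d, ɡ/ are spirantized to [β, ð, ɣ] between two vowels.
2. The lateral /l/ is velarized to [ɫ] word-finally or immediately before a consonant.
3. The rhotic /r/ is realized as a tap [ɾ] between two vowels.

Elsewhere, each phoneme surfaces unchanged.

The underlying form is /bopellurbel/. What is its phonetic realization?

/b/ (word-initial) is in the target of rule 1 but the environment (between two vowels) is not met → [b].
/l/ (between /e/ and /l/): word-finally or immediately before a consonant, so rule 2 applies → [ɫ].
/l/ — between /l/ and /u/; rule 2 does not apply here → [l].
/r/ (between /u/ and /b/) is in the target of rule 3 but the environment (between two vowels) is not met → [r].
/b/ (between /r/ and /e/) fails the environment for rule 1, so it stays [b].
/l/ — word-final, word-finally or immediately before a consonant — surfaces as [ɫ] (rule 2).

[bopeɫlurbeɫ]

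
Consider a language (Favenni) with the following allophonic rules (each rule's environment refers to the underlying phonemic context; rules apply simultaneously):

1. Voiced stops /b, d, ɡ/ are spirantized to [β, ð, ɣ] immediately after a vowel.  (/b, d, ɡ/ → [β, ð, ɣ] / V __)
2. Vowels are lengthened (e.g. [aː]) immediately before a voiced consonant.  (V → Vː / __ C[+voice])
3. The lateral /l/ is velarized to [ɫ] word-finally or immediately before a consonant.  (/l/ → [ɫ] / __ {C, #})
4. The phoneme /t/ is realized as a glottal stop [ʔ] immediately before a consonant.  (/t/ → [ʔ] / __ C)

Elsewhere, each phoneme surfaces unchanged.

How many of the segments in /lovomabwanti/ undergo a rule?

5

Segments that undergo a rule: /o/ → [oː] (rule 2); /o/ → [oː] (rule 2); /a/ → [aː] (rule 2); /b/ → [β] (rule 1); /a/ → [aː] (rule 2).
All other segments surface unchanged.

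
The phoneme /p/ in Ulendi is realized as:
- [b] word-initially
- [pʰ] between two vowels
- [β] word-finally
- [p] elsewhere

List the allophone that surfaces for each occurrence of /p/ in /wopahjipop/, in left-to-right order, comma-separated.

[pʰ], [pʰ], [β]

Occurrence 1 (position 3): between two vowels → [pʰ].
Occurrence 2 (position 8): between two vowels → [pʰ].
Occurrence 3 (position 10): word-finally → [β].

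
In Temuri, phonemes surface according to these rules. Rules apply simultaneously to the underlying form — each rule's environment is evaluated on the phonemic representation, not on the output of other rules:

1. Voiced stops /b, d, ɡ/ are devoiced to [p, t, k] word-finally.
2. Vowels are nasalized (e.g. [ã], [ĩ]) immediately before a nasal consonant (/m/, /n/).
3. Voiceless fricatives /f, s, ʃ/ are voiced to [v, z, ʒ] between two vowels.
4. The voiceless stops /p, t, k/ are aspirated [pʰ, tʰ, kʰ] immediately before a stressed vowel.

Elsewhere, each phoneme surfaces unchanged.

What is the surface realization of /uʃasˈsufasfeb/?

[uʒasˈsuvasfep]

/u/ (word-initial) is in the target of rule 2 but the environment (before a nasal consonant) is not met → [u].
/ʃ/ — between /u/ and /a/, between two vowels — surfaces as [ʒ] (rule 3).
/a/ (between /ʃ/ and /s/) is in the target of rule 2 but the environment (before a nasal consonant) is not met → [a].
/s/ (between /a/ and /s/) is in the target of rule 3 but the environment (between two vowels) is not met → [s].
/s/ (between /s/ and /u/): rule 3 targets it, but not between two vowels → unchanged [s].
/u/ (between /s/ and /f/) fails the environment for rule 2, so it stays [u].
/f/ — between /u/ and /a/, between two vowels — surfaces as [v] (rule 3).
/a/ (between /f/ and /s/): rule 2 targets it, but not before a nasal consonant → unchanged [a].
/s/ (between /a/ and /f/) fails the environment for rule 3, so it stays [s].
/f/ (between /s/ and /e/): rule 3 targets it, but not between two vowels → unchanged [f].
/e/ (between /f/ and /b/) is in the target of rule 2 but the environment (before a nasal consonant) is not met → [e].
/b/ (word-final): word-finally, so rule 1 applies → [p].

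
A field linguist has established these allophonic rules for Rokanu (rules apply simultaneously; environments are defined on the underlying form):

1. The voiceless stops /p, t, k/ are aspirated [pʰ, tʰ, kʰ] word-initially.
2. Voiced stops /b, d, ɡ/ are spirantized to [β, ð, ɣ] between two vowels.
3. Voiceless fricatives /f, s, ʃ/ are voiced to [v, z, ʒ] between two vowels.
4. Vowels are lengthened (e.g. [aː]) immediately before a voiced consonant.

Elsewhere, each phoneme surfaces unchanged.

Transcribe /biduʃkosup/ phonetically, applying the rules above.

/b/ (word-initial) is in the target of rule 2 but the environment (between two vowels) is not met → [b].
Rule 4 applies to /i/ (between /b/ and /d/: before a voiced consonant) → [iː].
/d/ (between /i/ and /u/): between two vowels, so rule 2 applies → [ð].
/u/ (between /d/ and /ʃ/): rule 4 targets it, but not before a voiced consonant → unchanged [u].
/ʃ/ — between /u/ and /k/; rule 3 does not apply here → [ʃ].
/k/ (between /ʃ/ and /o/): rule 1 targets it, but not word-initially → unchanged [k].
/o/ (between /k/ and /s/): rule 4 targets it, but not before a voiced consonant → unchanged [o].
/s/ (between /o/ and /u/) occurs between two vowels → [z] by rule 3.
/u/ (between /s/ and /p/): rule 4 targets it, but not before a voiced consonant → unchanged [u].
/p/ (word-final) is in the target of rule 1 but the environment (word-initially) is not met → [p].

[biːðuʃkozup]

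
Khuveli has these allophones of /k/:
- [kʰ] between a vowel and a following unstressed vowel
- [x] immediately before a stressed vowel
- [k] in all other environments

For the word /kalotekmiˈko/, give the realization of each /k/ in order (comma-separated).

Occurrence 1 (position 1): no conditioning environment matches → elsewhere allophone [k].
Occurrence 2 (position 7): no conditioning environment matches → elsewhere allophone [k].
Occurrence 3 (position 10): immediately before a stressed vowel → [x].

[k], [k], [x]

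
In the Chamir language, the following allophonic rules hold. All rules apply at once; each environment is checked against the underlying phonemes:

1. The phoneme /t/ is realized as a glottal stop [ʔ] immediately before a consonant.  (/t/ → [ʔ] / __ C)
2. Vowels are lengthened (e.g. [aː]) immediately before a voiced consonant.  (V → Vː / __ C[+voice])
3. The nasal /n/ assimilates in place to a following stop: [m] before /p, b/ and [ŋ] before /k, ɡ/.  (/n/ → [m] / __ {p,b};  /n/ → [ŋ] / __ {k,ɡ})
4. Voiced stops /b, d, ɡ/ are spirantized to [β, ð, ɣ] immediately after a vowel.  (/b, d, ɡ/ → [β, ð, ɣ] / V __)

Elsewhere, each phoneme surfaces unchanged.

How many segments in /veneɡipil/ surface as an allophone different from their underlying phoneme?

4

Segments that undergo a rule: /e/ → [eː] (rule 2); /e/ → [eː] (rule 2); /ɡ/ → [ɣ] (rule 4); /i/ → [iː] (rule 2).
All other segments surface unchanged.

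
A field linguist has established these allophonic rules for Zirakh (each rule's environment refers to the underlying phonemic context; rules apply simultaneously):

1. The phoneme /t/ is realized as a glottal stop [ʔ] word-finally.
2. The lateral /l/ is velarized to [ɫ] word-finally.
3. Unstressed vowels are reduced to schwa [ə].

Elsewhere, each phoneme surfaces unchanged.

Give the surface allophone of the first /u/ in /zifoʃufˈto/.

/u/ (between /ʃ/ and /f/) occurs in an unstressed syllable → [ə] by rule 3.

[ə]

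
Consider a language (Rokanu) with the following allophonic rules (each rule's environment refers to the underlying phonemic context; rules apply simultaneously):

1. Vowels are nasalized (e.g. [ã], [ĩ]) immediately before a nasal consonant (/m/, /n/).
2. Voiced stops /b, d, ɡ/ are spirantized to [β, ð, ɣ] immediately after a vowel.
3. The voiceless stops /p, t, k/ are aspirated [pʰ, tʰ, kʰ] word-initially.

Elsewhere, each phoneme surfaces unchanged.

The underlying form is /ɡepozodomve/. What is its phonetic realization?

/ɡ/ — word-initial; rule 2 does not apply here → [ɡ].
/e/ (between /ɡ/ and /p/): rule 1 targets it, but not before a nasal consonant → unchanged [e].
/p/ (between /e/ and /o/): rule 3 targets it, but not word-initially → unchanged [p].
/o/ — between /p/ and /z/; rule 1 does not apply here → [o].
/z/ (between /o/ and /o/) is unaffected → [z].
/o/ (between /z/ and /d/) is in the target of rule 1 but the environment (before a nasal consonant) is not met → [o].
/d/ — between /o/ and /o/, immediately after a vowel — surfaces as [ð] (rule 2).
/o/ — between /d/ and /m/, before a nasal consonant — surfaces as [õ] (rule 1).
/m/ (between /o/ and /v/): no rule targets it → [m].
/v/ — not in any rule's target class → [v].
/e/ (word-final): rule 1 targets it, but not before a nasal consonant → unchanged [e].

[ɡepozoðõmve]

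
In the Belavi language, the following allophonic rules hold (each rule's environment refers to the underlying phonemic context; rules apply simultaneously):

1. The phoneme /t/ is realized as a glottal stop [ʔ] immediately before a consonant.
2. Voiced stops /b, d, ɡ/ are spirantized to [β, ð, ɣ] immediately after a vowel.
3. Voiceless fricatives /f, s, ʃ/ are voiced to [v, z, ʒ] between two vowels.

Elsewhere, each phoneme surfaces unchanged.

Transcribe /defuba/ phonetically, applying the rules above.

/d/ (word-initial) is in the target of rule 2 but the environment (immediately after a vowel) is not met → [d].
/e/ stays [e].
/f/ — between /e/ and /u/, between two vowels — surfaces as [v] (rule 3).
/u/ stays [u].
Rule 2 applies to /b/ (between /u/ and /a/: immediately after a vowel) → [β].
/a/ — not in any rule's target class → [a].

[devuβa]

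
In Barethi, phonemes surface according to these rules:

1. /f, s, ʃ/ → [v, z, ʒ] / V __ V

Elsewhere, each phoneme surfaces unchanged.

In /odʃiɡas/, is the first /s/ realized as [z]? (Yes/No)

No

/s/ (word-final): rule 1 targets it, but not between two vowels → unchanged [s].
The actual realization is [s], not [z].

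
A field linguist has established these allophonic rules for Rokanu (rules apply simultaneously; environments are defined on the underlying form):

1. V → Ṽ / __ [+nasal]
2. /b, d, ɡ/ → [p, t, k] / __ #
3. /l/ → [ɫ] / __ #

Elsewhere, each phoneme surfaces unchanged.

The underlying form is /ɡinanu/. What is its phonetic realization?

[ɡĩnãnu]

/ɡ/ (word-initial): rule 2 targets it, but not word-finally → unchanged [ɡ].
Rule 1 applies to /i/ (between /ɡ/ and /n/: before a nasal consonant) → [ĩ].
/n/ (between /i/ and /a/): no rule targets it → [n].
/a/ (between /n/ and /n/) occurs before a nasal consonant → [ã] by rule 1.
/n/ (between /a/ and /u/): no rule targets it → [n].
/u/ (word-final) fails the environment for rule 1, so it stays [u].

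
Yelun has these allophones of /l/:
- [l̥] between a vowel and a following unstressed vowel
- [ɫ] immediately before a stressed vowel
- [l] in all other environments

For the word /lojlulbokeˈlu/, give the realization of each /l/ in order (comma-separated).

[l], [l], [l], [ɫ]

Occurrence 1 (position 1): no conditioning environment matches → elsewhere allophone [l].
Occurrence 2 (position 4): no conditioning environment matches → elsewhere allophone [l].
Occurrence 3 (position 6): no conditioning environment matches → elsewhere allophone [l].
Occurrence 4 (position 11): immediately before a stressed vowel → [ɫ].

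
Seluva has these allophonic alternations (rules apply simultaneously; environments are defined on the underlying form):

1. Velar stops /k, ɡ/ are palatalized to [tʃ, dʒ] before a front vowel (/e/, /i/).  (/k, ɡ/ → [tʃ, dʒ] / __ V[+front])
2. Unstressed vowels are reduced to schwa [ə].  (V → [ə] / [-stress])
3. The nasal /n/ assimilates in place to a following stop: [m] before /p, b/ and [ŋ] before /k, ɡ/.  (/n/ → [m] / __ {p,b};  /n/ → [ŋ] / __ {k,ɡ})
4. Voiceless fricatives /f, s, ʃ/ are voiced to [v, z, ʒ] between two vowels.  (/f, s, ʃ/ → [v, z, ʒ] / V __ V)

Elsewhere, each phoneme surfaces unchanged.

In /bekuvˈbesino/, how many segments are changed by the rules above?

Segments that undergo a rule: /e/ → [ə] (rule 2); /u/ → [ə] (rule 2); /s/ → [z] (rule 4); /i/ → [ə] (rule 2); /o/ → [ə] (rule 2).
All other segments surface unchanged.

5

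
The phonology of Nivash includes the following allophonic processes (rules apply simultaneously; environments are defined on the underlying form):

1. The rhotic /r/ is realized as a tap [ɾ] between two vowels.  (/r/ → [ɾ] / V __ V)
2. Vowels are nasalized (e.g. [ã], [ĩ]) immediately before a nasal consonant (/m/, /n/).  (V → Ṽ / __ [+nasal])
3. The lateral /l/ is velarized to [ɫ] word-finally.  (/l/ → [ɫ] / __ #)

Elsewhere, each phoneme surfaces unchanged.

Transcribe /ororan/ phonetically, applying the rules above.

[oɾoɾãn]

/o/ (word-initial): rule 2 targets it, but not before a nasal consonant → unchanged [o].
/r/ (between /o/ and /o/): between two vowels, so rule 1 applies → [ɾ].
/o/ (between /r/ and /r/) is in the target of rule 2 but the environment (before a nasal consonant) is not met → [o].
/r/ — between /o/ and /a/, between two vowels — surfaces as [ɾ] (rule 1).
/a/ (between /r/ and /n/): before a nasal consonant, so rule 2 applies → [ã].
/n/ stays [n].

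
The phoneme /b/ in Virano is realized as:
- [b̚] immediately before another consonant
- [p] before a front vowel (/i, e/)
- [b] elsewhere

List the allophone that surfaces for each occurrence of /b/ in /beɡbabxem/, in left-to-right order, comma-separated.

[p], [b], [b̚]

Occurrence 1 (position 1): before a front vowel (/i, e/) → [p].
Occurrence 2 (position 4): no conditioning environment matches → elsewhere allophone [b].
Occurrence 3 (position 6): immediately before another consonant → [b̚].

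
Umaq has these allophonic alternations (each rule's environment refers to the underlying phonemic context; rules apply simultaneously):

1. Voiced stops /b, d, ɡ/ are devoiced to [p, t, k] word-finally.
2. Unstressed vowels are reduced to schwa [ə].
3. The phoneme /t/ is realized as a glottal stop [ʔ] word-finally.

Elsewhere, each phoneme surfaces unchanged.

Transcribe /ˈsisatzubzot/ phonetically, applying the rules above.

[ˈsisətzəbzəʔ]

/s/ (word-initial): no rule targets it → [s].
/i/ — between /s/ and /s/; rule 2 does not apply here → [i].
/s/ (between /i/ and /a/) is unaffected → [s].
Rule 2 applies to /a/ (between /s/ and /t/: in an unstressed syllable) → [ə].
/t/ (between /a/ and /z/) fails the environment for rule 3, so it stays [t].
/z/ stays [z].
/u/ (between /z/ and /b/) occurs in an unstressed syllable → [ə] by rule 2.
/b/ (between /u/ and /z/): rule 1 targets it, but not word-finally → unchanged [b].
/z/ (between /b/ and /o/) is unaffected → [z].
/o/ — between /z/ and /t/, in an unstressed syllable — surfaces as [ə] (rule 2).
Rule 3 applies to /t/ (word-final: word-finally) → [ʔ].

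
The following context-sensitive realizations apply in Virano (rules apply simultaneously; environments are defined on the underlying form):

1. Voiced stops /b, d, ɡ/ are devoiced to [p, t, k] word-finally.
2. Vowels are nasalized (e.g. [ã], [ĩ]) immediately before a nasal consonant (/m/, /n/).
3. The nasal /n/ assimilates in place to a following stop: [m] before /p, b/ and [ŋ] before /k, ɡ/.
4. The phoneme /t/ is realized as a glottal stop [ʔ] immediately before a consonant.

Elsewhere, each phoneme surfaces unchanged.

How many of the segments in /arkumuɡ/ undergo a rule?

Segments that undergo a rule: /u/ → [ũ] (rule 2); /ɡ/ → [k] (rule 1).
All other segments surface unchanged.

2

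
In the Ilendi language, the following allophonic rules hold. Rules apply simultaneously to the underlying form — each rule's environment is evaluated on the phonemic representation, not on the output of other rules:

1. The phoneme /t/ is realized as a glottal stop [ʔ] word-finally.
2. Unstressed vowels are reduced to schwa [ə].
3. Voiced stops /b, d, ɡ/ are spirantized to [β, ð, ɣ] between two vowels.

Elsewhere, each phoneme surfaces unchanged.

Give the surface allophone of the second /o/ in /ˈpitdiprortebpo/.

/o/ meets the environment for rule 2 (in an unstressed syllable) → [ə].

[ə]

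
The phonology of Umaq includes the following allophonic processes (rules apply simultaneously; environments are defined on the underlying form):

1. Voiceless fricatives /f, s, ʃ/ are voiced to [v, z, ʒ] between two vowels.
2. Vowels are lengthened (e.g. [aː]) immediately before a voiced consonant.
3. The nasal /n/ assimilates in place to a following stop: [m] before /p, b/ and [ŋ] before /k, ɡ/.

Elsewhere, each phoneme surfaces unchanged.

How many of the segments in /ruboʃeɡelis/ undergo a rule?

4

Segments that undergo a rule: /u/ → [uː] (rule 2); /ʃ/ → [ʒ] (rule 1); /e/ → [eː] (rule 2); /e/ → [eː] (rule 2).
All other segments surface unchanged.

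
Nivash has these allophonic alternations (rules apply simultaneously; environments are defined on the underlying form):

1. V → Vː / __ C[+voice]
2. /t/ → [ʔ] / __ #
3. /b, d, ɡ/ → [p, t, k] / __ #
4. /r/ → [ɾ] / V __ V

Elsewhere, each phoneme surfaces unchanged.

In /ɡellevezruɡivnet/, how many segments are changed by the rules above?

6

Segments that undergo a rule: /e/ → [eː] (rule 1); /e/ → [eː] (rule 1); /e/ → [eː] (rule 1); /u/ → [uː] (rule 1); /i/ → [iː] (rule 1); /t/ → [ʔ] (rule 2).
All other segments surface unchanged.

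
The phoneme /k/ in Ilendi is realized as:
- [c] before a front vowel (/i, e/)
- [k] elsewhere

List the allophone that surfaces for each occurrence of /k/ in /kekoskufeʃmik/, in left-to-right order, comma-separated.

[c], [k], [k], [k]

Occurrence 1 (position 1): before a front vowel → [c].
Occurrence 2 (position 3): no conditioning environment matches → elsewhere allophone [k].
Occurrence 3 (position 6): no conditioning environment matches → elsewhere allophone [k].
Occurrence 4 (position 13): no conditioning environment matches → elsewhere allophone [k].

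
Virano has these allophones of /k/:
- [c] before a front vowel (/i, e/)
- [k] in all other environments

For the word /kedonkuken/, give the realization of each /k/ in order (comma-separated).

Occurrence 1 (position 1): before a front vowel → [c].
Occurrence 2 (position 6): no conditioning environment matches → elsewhere allophone [k].
Occurrence 3 (position 8): before a front vowel → [c].

[c], [k], [c]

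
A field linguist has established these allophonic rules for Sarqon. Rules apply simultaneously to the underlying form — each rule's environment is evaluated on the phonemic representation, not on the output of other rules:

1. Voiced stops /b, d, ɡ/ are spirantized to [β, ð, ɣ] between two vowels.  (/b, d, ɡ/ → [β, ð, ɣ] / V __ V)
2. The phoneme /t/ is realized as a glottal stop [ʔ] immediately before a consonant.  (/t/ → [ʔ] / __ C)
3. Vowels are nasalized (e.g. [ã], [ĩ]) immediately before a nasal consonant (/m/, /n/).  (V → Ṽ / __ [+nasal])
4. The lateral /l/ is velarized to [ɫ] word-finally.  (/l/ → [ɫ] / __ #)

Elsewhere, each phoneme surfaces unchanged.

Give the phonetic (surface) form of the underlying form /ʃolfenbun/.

[ʃolfẽnbũn]

/ʃ/ — not in any rule's target class → [ʃ].
/o/ (between /ʃ/ and /l/) fails the environment for rule 3, so it stays [o].
/l/ (between /o/ and /f/): rule 4 targets it, but not word-finally → unchanged [l].
/f/ (between /l/ and /e/) is unaffected → [f].
/e/ — between /f/ and /n/, before a nasal consonant — surfaces as [ẽ] (rule 3).
/n/ — not in any rule's target class → [n].
/b/ (between /n/ and /u/) is in the target of rule 1 but the environment (between two vowels) is not met → [b].
/u/ — between /b/ and /n/, before a nasal consonant — surfaces as [ũ] (rule 3).
/n/ (word-final) is unaffected → [n].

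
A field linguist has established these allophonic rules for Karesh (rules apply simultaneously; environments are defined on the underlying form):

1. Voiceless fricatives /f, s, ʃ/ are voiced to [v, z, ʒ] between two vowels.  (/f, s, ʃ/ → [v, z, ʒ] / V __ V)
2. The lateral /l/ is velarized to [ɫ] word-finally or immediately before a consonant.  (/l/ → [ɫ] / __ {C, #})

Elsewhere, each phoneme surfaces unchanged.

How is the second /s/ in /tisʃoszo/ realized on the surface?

[s]

/s/ (between /o/ and /z/) fails the environment for rule 1, so it stays [s].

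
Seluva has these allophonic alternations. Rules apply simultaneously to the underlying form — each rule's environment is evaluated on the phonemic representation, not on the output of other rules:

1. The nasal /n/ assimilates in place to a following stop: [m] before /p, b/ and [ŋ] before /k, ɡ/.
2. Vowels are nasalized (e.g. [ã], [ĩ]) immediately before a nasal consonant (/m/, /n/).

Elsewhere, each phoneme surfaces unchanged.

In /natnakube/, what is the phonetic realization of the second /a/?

/a/ (between /n/ and /k/): rule 2 targets it, but not before a nasal consonant → unchanged [a].

[a]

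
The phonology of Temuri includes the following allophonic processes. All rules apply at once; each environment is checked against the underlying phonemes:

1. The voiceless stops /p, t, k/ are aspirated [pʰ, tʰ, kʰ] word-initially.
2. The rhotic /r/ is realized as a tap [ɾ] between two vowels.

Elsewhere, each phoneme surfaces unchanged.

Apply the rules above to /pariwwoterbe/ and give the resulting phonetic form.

[pʰaɾiwwoterbe]

/p/ (word-initial) occurs word-initially → [pʰ] by rule 1.
/a/ stays [a].
Rule 2 applies to /r/ (between /a/ and /i/: between two vowels) → [ɾ].
/i/ (between /r/ and /w/) is unaffected → [i].
/w/ — not in any rule's target class → [w].
/w/ (between /w/ and /o/): no rule targets it → [w].
/o/ (between /w/ and /t/) is unaffected → [o].
/t/ (between /o/ and /e/) is in the target of rule 1 but the environment (word-initially) is not met → [t].
/e/ (between /t/ and /r/): no rule targets it → [e].
/r/ (between /e/ and /b/) fails the environment for rule 2, so it stays [r].
/b/ (between /r/ and /e/): no rule targets it → [b].
/e/ (word-final): no rule targets it → [e].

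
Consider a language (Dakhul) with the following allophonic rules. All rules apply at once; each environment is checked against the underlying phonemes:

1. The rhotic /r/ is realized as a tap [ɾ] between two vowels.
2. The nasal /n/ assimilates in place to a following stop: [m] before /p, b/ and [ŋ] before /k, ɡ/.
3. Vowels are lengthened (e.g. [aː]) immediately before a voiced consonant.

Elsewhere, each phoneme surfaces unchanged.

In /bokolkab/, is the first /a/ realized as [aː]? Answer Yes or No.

Yes

/a/ (between /k/ and /b/): before a voiced consonant, so rule 3 applies → [aː].
The actual realization is [aː], which matches [aː].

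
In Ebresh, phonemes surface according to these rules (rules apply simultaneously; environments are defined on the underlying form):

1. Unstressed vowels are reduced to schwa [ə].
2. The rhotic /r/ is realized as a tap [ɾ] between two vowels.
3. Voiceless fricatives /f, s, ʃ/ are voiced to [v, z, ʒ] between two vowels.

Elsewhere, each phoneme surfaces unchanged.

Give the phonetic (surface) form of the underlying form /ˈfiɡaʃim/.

[ˈfiɡəʒəm]

/f/ (word-initial): rule 3 targets it, but not between two vowels → unchanged [f].
/i/ (between /f/ and /ɡ/) is in the target of rule 1 but the environment (in an unstressed syllable) is not met → [i].
/a/ (between /ɡ/ and /ʃ/) occurs in an unstressed syllable → [ə] by rule 1.
/ʃ/ meets the environment for rule 3 (between two vowels) → [ʒ].
Rule 1 applies to /i/ (between /ʃ/ and /m/: in an unstressed syllable) → [ə].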